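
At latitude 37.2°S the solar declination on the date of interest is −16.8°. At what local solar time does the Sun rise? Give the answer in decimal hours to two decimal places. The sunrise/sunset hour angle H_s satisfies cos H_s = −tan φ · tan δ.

cos H_s = −tan(-37.2°) · tan(-16.8°) = -0.2292, so H_s = arccos(-0.2292) = 103.25°.
Sunrise is at 12 − H_s/15 = 12 − 6.883 = 5.117 h local solar time.

5.12 h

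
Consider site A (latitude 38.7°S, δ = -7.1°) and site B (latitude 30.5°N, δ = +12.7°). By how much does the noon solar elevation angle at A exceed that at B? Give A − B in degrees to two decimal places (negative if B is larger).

A: 90° − |-38.7 − (-7.1)| = 58.40°.
B: 90° − |30.5 − (12.7)| = 72.20°.
A − B = 58.40 − 72.20 = -13.80°.

-13.80°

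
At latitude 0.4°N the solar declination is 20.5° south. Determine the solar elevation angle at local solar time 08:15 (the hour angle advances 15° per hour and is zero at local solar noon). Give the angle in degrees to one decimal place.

Hour angle H = 15° × (8.25 − 12) = -56.25°.
cos θ_z = sin(0.4°) sin(-20.5°) + cos(0.4°) cos(-20.5°) cos(-56.25°) = -0.0024 + 0.5204 = 0.5180.
θ_z = arccos(0.5180) = 58.80°, so the elevation is 90° − 58.80° = 31.20°.

31.2°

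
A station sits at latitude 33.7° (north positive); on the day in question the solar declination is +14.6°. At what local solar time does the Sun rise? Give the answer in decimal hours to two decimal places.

−tan φ tan δ = −(0.6669)(0.2605) = -0.1737; H_s = arccos(-0.1737) = 100.00°.
Sunrise is at 12 − H_s/15 = 12 − 6.667 = 5.333 h local solar time.

5.33 h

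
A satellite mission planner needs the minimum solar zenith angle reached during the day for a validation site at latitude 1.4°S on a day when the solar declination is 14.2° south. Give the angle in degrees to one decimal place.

12.8°

At local solar noon the hour angle is zero, so the zenith angle is |φ − δ| = |-1.4° − (-14.2°)| = 12.8°.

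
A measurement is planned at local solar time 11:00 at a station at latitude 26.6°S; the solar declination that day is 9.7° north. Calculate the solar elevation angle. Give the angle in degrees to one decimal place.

Hour angle H = 15° × (11 − 12) = -15.00°.
cos θ_z = sin φ sin δ + cos φ cos δ cos H = (-0.4478)(0.1685) + (0.8942)(0.9857)(0.9659) = 0.7759.
θ_z = arccos(0.7759) = 39.11°, so the elevation is 90° − 39.11° = 50.89°.

50.9°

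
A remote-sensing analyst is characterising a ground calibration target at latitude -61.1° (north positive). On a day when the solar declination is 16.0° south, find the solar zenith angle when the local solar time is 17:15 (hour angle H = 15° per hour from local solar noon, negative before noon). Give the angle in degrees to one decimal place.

Hour angle H = 15° × (17.25 − 12) = 78.75°.
cos θ_z = sin φ sin δ + cos φ cos δ cos H = (-0.8755)(-0.2756) + (0.4833)(0.9613)(0.1951) = 0.3319.
θ_z = arccos(0.3319) = 70.62°.

70.6°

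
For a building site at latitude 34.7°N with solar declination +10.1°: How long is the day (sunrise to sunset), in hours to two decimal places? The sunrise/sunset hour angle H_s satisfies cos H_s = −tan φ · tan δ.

12.94 hours

cos H_s = −tan(34.7°) · tan(10.1°) = -0.1233, so H_s = arccos(-0.1233) = 97.08°.
Day length = 2 H_s / 15° h⁻¹ = 194.16° / 15 = 12.944 h.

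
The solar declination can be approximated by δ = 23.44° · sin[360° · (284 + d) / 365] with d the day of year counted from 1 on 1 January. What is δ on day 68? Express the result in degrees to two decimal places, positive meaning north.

360 × (284 + 68) / 365 = 347.178°; sin(347.178°) = -0.2219.
δ = 23.44 × -0.2219 = -5.201° ≈ -5.20°.

-5.20°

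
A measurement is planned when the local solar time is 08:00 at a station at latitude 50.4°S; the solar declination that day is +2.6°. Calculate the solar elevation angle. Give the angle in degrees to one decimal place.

16.5°

Hour angle H = 15° × (8 − 12) = -60.00°.
cos θ_z = sin(-50.4°) sin(2.6°) + cos(-50.4°) cos(2.6°) cos(-60.00°) = -0.0350 + 0.3184 = 0.2834.
θ_z = arccos(0.2834) = 73.54°, so the elevation is 90° − 73.54° = 16.46°.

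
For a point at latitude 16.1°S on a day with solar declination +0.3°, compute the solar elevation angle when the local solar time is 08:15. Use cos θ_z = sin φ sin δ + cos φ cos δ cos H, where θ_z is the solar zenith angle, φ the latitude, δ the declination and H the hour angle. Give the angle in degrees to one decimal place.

32.2°

Hour angle H = 15° × (8.25 − 12) = -56.25°.
cos θ_z = sin(-16.1°) sin(0.3°) + cos(-16.1°) cos(0.3°) cos(-56.25°) = -0.0015 + 0.5338 = 0.5323.
θ_z = arccos(0.5323) = 57.84°, so the elevation is 90° − 57.84° = 32.16°.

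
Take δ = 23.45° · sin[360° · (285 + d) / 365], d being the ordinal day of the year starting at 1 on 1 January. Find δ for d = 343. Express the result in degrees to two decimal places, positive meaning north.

360 × (285 + 343) / 365 = 619.397°; sin(619.397°) = -0.9829.
δ = 23.45 × -0.9829 = -23.049° ≈ -23.05°.

-23.05°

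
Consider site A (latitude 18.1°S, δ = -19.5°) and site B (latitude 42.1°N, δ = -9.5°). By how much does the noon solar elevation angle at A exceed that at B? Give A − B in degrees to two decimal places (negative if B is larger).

+50.20°

A: 90° − |-18.1 − (-19.5)| = 88.60°.
B: 90° − |42.1 − (-9.5)| = 38.40°.
A − B = 88.60 − 38.40 = 50.20°.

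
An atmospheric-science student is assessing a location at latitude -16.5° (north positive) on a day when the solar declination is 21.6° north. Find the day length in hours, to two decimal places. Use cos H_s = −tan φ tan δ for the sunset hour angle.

11.10 hours

The sunset hour angle satisfies cos H_s = −tan φ tan δ = 0.1173, giving H_s = 83.26°.
Day length = 2 H_s / 15° h⁻¹ = 166.52° / 15 = 11.101 h.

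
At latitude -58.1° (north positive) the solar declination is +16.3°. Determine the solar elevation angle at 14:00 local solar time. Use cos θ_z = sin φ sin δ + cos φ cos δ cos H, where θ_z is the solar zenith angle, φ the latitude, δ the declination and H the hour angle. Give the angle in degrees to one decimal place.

11.6°

Hour angle H = 15° × (14 − 12) = 30.00°.
cos θ_z = sin(-58.1°) sin(16.3°) + cos(-58.1°) cos(16.3°) cos(30.00°) = -0.2383 + 0.4392 = 0.2009.
θ_z = arccos(0.2009) = 78.41°, so the elevation is 90° − 78.41° = 11.59°.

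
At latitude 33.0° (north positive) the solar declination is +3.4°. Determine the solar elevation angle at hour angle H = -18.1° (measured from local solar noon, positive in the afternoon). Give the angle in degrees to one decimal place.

With φ = 33.0°, δ = 3.4°, H = -18.10°: sin φ sin δ = 0.0323, cos φ cos δ cos H = 0.7958, so cos θ_z = 0.8281.
θ_z = arccos(0.8281) = 34.10°, so the elevation is 90° − 34.10° = 55.90°.

55.9°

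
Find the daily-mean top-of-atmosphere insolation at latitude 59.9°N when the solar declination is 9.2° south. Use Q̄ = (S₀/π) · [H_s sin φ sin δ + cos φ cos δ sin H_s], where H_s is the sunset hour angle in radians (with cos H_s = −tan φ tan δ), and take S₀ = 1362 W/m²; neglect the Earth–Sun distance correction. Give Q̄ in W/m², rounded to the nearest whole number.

cos H_s = −tan(59.9°) · tan(-9.2°) = 0.2794, so H_s = arccos(0.2794) = 73.78°. In radians, H_s = 1.2877.
H_s sin φ sin δ = 1.2877 × 0.8652 × -0.1599 = -0.1781.
cos φ cos δ sin H_s = 0.5015 × 0.9871 × 0.9602 = 0.4753.
Q̄ = (1362/π) × (-0.1781 + 0.4753) = 433.54 × 0.2972 = 128.85 W/m².

129 W/m²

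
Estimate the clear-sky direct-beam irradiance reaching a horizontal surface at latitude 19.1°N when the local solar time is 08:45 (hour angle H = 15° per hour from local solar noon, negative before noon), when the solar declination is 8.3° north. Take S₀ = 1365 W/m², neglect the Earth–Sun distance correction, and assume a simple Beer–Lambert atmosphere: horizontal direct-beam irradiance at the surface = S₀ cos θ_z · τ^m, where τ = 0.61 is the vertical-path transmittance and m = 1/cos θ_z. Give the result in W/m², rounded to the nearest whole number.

Hour angle H = 15° × (8.75 − 12) = -48.75°.
cos θ_z = sin φ sin δ + cos φ cos δ cos H = (0.3272)(0.1444) + (0.9449)(0.9895)(0.6593) = 0.6637.
Air mass m = 1/cos θ_z = 1/0.6637 = 1.507; τ^m = 0.61^1.507 = 0.4748.
Surface direct beam = 1365 × 0.6637 × 0.4748 = 430.15 W/m².

430 W/m²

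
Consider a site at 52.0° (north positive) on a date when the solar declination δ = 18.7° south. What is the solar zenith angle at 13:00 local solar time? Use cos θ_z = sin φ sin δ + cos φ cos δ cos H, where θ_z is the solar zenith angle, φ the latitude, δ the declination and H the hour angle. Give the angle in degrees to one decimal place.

71.9°

Hour angle H = 15° × (13 − 12) = 15.00°.
With φ = 52.0°, δ = -18.7°, H = 15.00°: sin φ sin δ = -0.2526, cos φ cos δ cos H = 0.5633, so cos θ_z = 0.3107.
θ_z = arccos(0.3107) = 71.90°.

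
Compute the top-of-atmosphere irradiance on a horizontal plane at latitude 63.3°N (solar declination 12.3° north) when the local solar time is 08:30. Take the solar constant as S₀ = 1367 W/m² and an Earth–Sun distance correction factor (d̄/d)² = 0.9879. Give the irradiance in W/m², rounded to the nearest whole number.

Hour angle H = 15° × (8.5 − 12) = -52.50°.
With φ = 63.3°, δ = 12.3°, H = -52.50°: sin φ sin δ = 0.1903, cos φ cos δ cos H = 0.2672, so cos θ_z = 0.4575.
Top-of-atmosphere irradiance = S₀ (d̄/d)² cos θ_z = 1367 × 0.9879 × 0.4575 = 617.84 W/m².

618 W/m²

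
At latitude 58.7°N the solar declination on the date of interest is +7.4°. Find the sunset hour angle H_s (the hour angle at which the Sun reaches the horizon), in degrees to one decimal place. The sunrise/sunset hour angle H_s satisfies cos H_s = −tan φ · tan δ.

102.3°

The sunset hour angle satisfies cos H_s = −tan φ tan δ = -0.2136, giving H_s = 102.33°.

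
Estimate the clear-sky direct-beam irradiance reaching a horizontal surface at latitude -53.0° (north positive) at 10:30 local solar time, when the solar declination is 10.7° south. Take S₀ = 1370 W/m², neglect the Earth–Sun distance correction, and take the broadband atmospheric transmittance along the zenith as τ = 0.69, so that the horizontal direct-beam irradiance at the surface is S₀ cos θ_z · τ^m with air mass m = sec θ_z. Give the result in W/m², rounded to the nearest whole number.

Hour angle H = 15° × (10.5 − 12) = -22.50°.
cos θ_z = sin(-53.0°) sin(-10.7°) + cos(-53.0°) cos(-10.7°) cos(-22.50°) = 0.1483 + 0.5463 = 0.6946.
Air mass m = 1/cos θ_z = 1/0.6946 = 1.440; τ^m = 0.69^1.440 = 0.5861.
Surface direct beam = 1370 × 0.6946 × 0.5861 = 557.73 W/m².

558 W/m²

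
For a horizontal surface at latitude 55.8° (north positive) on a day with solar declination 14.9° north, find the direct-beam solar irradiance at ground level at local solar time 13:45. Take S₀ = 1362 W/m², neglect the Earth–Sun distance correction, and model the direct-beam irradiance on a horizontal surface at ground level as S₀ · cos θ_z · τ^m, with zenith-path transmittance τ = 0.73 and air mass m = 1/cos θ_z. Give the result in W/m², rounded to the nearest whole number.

608 W/m²

Hour angle H = 15° × (13.75 − 12) = 26.25°.
cos θ_z = sin(55.8°) sin(14.9°) + cos(55.8°) cos(14.9°) cos(26.25°) = 0.2127 + 0.4872 = 0.6999.
Air mass m = 1/cos θ_z = 1/0.6999 = 1.429; τ^m = 0.73^1.429 = 0.6378.
Surface direct beam = 1362 × 0.6999 × 0.6378 = 607.99 W/m².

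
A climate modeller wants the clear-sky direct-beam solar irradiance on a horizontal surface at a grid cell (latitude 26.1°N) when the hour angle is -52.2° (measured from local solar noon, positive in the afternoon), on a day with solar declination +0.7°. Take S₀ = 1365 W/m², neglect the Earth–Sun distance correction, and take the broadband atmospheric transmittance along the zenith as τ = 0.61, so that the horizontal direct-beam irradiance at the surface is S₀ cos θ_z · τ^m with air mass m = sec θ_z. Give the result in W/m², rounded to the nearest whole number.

With φ = 26.1°, δ = 0.7°, H = -52.20°: sin φ sin δ = 0.0054, cos φ cos δ cos H = 0.5504, so cos θ_z = 0.5558.
Air mass m = 1/cos θ_z = 1/0.5558 = 1.799; τ^m = 0.61^1.799 = 0.4110.
Surface direct beam = 1365 × 0.5558 × 0.4110 = 311.81 W/m².

312 W/m²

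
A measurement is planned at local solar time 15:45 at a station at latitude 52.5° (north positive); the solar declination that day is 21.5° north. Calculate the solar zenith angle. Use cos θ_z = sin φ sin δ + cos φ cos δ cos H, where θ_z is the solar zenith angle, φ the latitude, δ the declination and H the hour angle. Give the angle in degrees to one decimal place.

52.7°

Hour angle H = 15° × (15.75 − 12) = 56.25°.
With φ = 52.5°, δ = 21.5°, H = 56.25°: sin φ sin δ = 0.2908, cos φ cos δ cos H = 0.3147, so cos θ_z = 0.6055.
θ_z = arccos(0.6055) = 52.74°.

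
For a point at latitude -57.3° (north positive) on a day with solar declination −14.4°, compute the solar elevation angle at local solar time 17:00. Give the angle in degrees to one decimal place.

Hour angle H = 15° × (17 − 12) = 75.00°.
With φ = -57.3°, δ = -14.4°, H = 75.00°: sin φ sin δ = 0.2093, cos φ cos δ cos H = 0.1354, so cos θ_z = 0.3447.
θ_z = arccos(0.3447) = 69.84°, so the elevation is 90° − 69.84° = 20.16°.

20.2°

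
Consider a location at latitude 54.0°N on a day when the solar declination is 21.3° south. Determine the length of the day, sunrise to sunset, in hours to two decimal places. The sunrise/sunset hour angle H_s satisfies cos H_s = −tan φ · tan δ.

−tan φ tan δ = −(1.3764)(-0.3899) = 0.5367; H_s = arccos(0.5367) = 57.54°.
Day length = 2 H_s / 15° h⁻¹ = 115.08° / 15 = 7.672 h.

7.67 hours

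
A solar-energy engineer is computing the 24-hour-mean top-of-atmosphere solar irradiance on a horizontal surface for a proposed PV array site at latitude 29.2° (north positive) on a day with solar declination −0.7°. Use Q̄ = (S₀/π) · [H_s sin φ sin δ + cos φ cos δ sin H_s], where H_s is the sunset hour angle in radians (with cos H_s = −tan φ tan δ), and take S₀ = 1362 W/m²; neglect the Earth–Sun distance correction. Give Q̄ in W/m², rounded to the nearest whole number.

374 W/m²

The sunset hour angle satisfies cos H_s = −tan φ tan δ = 0.0068, giving H_s = 89.61°. In radians, H_s = 1.5640.
H_s sin φ sin δ = 1.5640 × 0.4879 × -0.0122 = -0.0093.
cos φ cos δ sin H_s = 0.8729 × 0.9999 × 1.0000 = 0.8728.
Q̄ = (1362/π) × (-0.0093 + 0.8728) = 433.54 × 0.8635 = 374.36 W/m².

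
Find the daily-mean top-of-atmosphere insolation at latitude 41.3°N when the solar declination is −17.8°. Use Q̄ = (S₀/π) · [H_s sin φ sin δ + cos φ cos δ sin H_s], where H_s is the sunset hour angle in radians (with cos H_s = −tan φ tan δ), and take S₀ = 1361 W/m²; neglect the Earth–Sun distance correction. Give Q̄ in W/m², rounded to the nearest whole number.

cos H_s = −tan(41.3°) · tan(-17.8°) = 0.2821, so H_s = arccos(0.2821) = 73.61°. In radians, H_s = 1.2847.
H_s sin φ sin δ = 1.2847 × 0.6600 × -0.3057 = -0.2592.
cos φ cos δ sin H_s = 0.7513 × 0.9521 × 0.9594 = 0.6863.
Q̄ = (1361/π) × (-0.2592 + 0.6863) = 433.22 × 0.4271 = 185.03 W/m².

185 W/m²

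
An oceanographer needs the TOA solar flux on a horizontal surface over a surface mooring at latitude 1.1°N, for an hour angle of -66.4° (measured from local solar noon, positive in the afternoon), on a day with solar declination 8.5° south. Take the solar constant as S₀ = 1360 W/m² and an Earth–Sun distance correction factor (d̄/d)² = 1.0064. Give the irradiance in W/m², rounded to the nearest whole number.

538 W/m²

cos θ_z = sin φ sin δ + cos φ cos δ cos H = (0.0192)(-0.1478) + (0.9998)(0.9890)(0.4003) = 0.3930.
Top-of-atmosphere irradiance = S₀ (d̄/d)² cos θ_z = 1360 × 1.0064 × 0.3930 = 537.90 W/m².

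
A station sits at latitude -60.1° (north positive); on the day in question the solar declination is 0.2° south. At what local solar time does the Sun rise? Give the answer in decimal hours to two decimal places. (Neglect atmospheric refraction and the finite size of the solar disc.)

5.98 h

−tan φ tan δ = −(-1.7391)(-0.0035) = -0.0061; H_s = arccos(-0.0061) = 90.35°.
Sunrise is at 12 − H_s/15 = 12 − 6.023 = 5.977 h local solar time.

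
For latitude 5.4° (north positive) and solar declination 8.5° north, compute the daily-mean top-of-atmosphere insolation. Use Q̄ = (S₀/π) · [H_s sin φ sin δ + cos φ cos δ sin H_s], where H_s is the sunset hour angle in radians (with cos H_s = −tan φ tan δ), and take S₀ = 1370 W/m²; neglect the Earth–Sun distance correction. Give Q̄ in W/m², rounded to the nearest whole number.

The sunset hour angle satisfies cos H_s = −tan φ tan δ = -0.0141, giving H_s = 90.81°. In radians, H_s = 1.5849.
H_s sin φ sin δ = 1.5849 × 0.0941 × 0.1478 = 0.0220.
cos φ cos δ sin H_s = 0.9956 × 0.9890 × 0.9999 = 0.9845.
Q̄ = (1370/π) × (0.0220 + 0.9845) = 436.08 × 1.0065 = 438.91 W/m².

439 W/m²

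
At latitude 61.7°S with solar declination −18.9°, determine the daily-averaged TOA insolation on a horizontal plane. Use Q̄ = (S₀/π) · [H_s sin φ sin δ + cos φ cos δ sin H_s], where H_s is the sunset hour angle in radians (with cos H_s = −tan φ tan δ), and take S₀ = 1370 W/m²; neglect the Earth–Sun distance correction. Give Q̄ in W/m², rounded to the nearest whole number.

432 W/m²

−tan φ tan δ = −(-1.8572)(-0.3424) = -0.6359; H_s = arccos(-0.6359) = 129.49°. In radians, H_s = 2.2600.
H_s sin φ sin δ = 2.2600 × -0.8805 × -0.3239 = 0.6445.
cos φ cos δ sin H_s = 0.4741 × 0.9461 × 0.7718 = 0.3462.
Q̄ = (1370/π) × (0.6445 + 0.3462) = 436.08 × 0.9907 = 432.02 W/m².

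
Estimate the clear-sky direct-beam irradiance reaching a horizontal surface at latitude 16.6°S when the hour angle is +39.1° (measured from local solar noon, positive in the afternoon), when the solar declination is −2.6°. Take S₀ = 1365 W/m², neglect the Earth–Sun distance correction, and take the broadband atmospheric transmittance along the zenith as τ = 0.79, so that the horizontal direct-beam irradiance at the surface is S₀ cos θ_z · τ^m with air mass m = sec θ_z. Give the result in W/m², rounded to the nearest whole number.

755 W/m²

With φ = -16.6°, δ = -2.6°, H = 39.10°: sin φ sin δ = 0.0130, cos φ cos δ cos H = 0.7429, so cos θ_z = 0.7559.
Air mass m = 1/cos θ_z = 1/0.7559 = 1.323; τ^m = 0.79^1.323 = 0.7321.
Surface direct beam = 1365 × 0.7559 × 0.7321 = 755.38 W/m².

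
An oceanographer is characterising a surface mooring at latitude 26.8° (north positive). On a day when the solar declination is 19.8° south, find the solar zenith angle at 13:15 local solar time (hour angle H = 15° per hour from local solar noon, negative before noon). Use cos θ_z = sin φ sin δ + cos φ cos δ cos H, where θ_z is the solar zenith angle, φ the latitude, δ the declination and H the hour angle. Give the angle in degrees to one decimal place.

Hour angle H = 15° × (13.25 − 12) = 18.75°.
cos θ_z = sin(26.8°) sin(-19.8°) + cos(26.8°) cos(-19.8°) cos(18.75°) = -0.1527 + 0.7952 = 0.6425.
θ_z = arccos(0.6425) = 50.02°.

50.0°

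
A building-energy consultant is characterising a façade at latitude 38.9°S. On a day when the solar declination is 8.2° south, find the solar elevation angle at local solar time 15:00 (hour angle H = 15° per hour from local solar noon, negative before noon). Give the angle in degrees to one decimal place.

Hour angle H = 15° × (15 − 12) = 45.00°.
cos θ_z = sin φ sin δ + cos φ cos δ cos H = (-0.6280)(-0.1426) + (0.7782)(0.9898)(0.7071) = 0.6342.
θ_z = arccos(0.6342) = 50.64°, so the elevation is 90° − 50.64° = 39.36°.

39.4°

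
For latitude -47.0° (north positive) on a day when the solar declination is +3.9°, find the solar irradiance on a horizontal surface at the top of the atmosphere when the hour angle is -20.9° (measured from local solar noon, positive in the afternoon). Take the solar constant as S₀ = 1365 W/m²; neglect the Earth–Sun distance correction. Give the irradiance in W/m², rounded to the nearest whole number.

cos θ_z = sin(-47.0°) sin(3.9°) + cos(-47.0°) cos(3.9°) cos(-20.90°) = -0.0497 + 0.6357 = 0.5860.
Top-of-atmosphere irradiance = S₀ cos θ_z = 1365 × 0.5860 = 799.89 W/m².

800 W/m²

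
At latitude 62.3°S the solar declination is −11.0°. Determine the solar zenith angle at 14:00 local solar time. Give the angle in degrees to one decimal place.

Hour angle H = 15° × (14 − 12) = 30.00°.
With φ = -62.3°, δ = -11.0°, H = 30.00°: sin φ sin δ = 0.1689, cos φ cos δ cos H = 0.3952, so cos θ_z = 0.5641.
θ_z = arccos(0.5641) = 55.66°.

55.7°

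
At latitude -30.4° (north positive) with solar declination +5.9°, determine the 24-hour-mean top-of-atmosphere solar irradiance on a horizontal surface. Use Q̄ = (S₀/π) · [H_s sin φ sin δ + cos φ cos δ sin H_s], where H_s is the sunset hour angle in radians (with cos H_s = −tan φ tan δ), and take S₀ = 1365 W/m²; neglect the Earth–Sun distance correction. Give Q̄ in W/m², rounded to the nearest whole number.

The sunset hour angle satisfies cos H_s = −tan φ tan δ = 0.0606, giving H_s = 86.53°. In radians, H_s = 1.5102.
H_s sin φ sin δ = 1.5102 × -0.5060 × 0.1028 = -0.0786.
cos φ cos δ sin H_s = 0.8625 × 0.9947 × 0.9982 = 0.8564.
Q̄ = (1365/π) × (-0.0786 + 0.8564) = 434.49 × 0.7778 = 337.95 W/m².

338 W/m²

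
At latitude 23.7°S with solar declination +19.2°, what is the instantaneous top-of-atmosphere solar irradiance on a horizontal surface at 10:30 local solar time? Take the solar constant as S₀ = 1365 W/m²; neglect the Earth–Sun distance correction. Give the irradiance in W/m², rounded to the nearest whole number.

Hour angle H = 15° × (10.5 − 12) = -22.50°.
cos θ_z = sin φ sin δ + cos φ cos δ cos H = (-0.4019)(0.3289) + (0.9157)(0.9444)(0.9239) = 0.6668.
Top-of-atmosphere irradiance = S₀ cos θ_z = 1365 × 0.6668 = 910.18 W/m².

910 W/m²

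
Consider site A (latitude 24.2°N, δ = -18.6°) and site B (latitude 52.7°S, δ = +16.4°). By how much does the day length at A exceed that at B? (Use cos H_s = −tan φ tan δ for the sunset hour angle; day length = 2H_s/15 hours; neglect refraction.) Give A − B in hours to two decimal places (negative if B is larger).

A: H_s = arccos(−tan 24.2° · tan -18.6°) = 81.30°, so 2H_s/15 = 10.8400 h.
B: H_s = arccos(−tan -52.7° · tan 16.4°) = 67.27°, so 2H_s/15 = 8.9693 h.
A − B = 10.8400 − 8.9693 = 1.8707 h.

+1.87 h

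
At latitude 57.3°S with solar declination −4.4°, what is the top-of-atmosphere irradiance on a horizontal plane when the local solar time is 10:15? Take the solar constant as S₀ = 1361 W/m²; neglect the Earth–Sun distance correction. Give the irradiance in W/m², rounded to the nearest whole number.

745 W/m²

Hour angle H = 15° × (10.25 − 12) = -26.25°.
cos θ_z = sin(-57.3°) sin(-4.4°) + cos(-57.3°) cos(-4.4°) cos(-26.25°) = 0.0646 + 0.4831 = 0.5477.
Top-of-atmosphere irradiance = S₀ cos θ_z = 1361 × 0.5477 = 745.42 W/m².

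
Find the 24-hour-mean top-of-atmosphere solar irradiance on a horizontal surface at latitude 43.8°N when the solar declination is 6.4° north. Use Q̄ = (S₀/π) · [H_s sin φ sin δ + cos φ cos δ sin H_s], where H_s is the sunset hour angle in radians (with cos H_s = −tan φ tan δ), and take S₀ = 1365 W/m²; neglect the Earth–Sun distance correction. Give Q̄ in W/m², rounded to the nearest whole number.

366 W/m²

The sunset hour angle satisfies cos H_s = −tan φ tan δ = -0.1076, giving H_s = 96.18°. In radians, H_s = 1.6787.
H_s sin φ sin δ = 1.6787 × 0.6921 × 0.1115 = 0.1295.
cos φ cos δ sin H_s = 0.7218 × 0.9938 × 0.9942 = 0.7132.
Q̄ = (1365/π) × (0.1295 + 0.7132) = 434.49 × 0.8427 = 366.14 W/m².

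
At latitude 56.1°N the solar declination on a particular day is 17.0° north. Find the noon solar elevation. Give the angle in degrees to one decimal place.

50.9°

At local solar noon the hour angle is zero, so the elevation is 90° − |φ − δ| = 90° − |56.1° − (17.0°)| = 90° − 39.1° = 50.9°.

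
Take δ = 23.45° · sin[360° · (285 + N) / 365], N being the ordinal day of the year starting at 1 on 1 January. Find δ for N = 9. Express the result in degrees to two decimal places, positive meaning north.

-22.04°

360 × (285 + 9) / 365 = 289.973°; sin(289.973°) = -0.9399.
δ = 23.45 × -0.9399 = -22.041° ≈ -22.04°.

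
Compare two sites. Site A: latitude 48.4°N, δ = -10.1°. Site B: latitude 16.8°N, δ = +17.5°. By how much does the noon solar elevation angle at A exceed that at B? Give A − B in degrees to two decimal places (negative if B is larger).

A: 90° − |48.4 − (-10.1)| = 31.50°.
B: 90° − |16.8 − (17.5)| = 89.30°.
A − B = 31.50 − 89.30 = -57.80°.

-57.80°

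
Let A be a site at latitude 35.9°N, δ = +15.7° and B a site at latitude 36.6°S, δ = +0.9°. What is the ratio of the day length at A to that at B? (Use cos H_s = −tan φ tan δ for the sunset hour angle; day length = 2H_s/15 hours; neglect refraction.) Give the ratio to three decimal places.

A: H_s = arccos(−tan 35.9° · tan 15.7°) = 101.74°, so 2H_s/15 = 13.5653 h.
B: H_s = arccos(−tan -36.6° · tan 0.9°) = 89.33°, so 2H_s/15 = 11.9107 h.
Ratio A/B = 13.5653 / 11.9107 = 1.1389.

1.139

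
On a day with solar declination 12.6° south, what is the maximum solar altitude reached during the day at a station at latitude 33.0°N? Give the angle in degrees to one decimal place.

44.4°

At local solar noon the hour angle is zero, so the elevation is 90° − |φ − δ| = 90° − |33.0° − (-12.6°)| = 90° − 45.6° = 44.4°.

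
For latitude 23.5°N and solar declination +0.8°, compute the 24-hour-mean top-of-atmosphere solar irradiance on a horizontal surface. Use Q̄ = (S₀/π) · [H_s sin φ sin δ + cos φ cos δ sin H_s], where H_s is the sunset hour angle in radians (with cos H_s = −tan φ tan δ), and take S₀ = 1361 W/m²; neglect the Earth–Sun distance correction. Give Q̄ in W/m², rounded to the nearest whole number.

cos H_s = −tan(23.5°) · tan(0.8°) = -0.0061, so H_s = arccos(-0.0061) = 90.35°. In radians, H_s = 1.5769.
H_s sin φ sin δ = 1.5769 × 0.3987 × 0.0140 = 0.0088.
cos φ cos δ sin H_s = 0.9171 × 0.9999 × 1.0000 = 0.9170.
Q̄ = (1361/π) × (0.0088 + 0.9170) = 433.22 × 0.9258 = 401.08 W/m².

401 W/m²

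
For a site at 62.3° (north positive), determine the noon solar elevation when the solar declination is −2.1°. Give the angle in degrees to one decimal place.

25.6°

At local solar noon the hour angle is zero, so the elevation is 90° − |φ − δ| = 90° − |62.3° − (-2.1°)| = 90° − 64.4° = 25.6°.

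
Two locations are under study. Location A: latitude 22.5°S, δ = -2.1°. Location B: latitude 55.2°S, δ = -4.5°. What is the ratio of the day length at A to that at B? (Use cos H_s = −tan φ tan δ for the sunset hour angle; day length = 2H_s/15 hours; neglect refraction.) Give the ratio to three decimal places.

0.942

A: H_s = arccos(−tan -22.5° · tan -2.1°) = 90.87°, so 2H_s/15 = 12.1160 h.
B: H_s = arccos(−tan -55.2° · tan -4.5°) = 96.50°, so 2H_s/15 = 12.8667 h.
Ratio A/B = 12.1160 / 12.8667 = 0.9417.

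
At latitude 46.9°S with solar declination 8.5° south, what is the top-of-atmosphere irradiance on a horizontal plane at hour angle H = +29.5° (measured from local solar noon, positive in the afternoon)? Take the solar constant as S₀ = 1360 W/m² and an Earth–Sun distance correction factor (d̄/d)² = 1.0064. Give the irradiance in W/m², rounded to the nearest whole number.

953 W/m²

cos θ_z = sin φ sin δ + cos φ cos δ cos H = (-0.7302)(-0.1478) + (0.6833)(0.9890)(0.8704) = 0.6961.
Top-of-atmosphere irradiance = S₀ (d̄/d)² cos θ_z = 1360 × 1.0064 × 0.6961 = 952.75 W/m².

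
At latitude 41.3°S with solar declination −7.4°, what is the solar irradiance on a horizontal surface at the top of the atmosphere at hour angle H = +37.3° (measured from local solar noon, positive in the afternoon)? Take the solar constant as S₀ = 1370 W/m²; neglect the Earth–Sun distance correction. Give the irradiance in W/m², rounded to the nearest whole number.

With φ = -41.3°, δ = -7.4°, H = 37.30°: sin φ sin δ = 0.0850, cos φ cos δ cos H = 0.5926, so cos θ_z = 0.6776.
Top-of-atmosphere irradiance = S₀ cos θ_z = 1370 × 0.6776 = 928.31 W/m².

928 W/m²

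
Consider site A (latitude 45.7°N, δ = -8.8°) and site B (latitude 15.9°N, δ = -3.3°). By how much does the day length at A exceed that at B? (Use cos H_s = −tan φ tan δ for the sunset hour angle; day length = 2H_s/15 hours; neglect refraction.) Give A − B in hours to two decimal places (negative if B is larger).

-1.09 h

A: H_s = arccos(−tan 45.7° · tan -8.8°) = 80.87°, so 2H_s/15 = 10.7827 h.
B: H_s = arccos(−tan 15.9° · tan -3.3°) = 89.06°, so 2H_s/15 = 11.8747 h.
A − B = 10.7827 − 11.8747 = -1.0920 h.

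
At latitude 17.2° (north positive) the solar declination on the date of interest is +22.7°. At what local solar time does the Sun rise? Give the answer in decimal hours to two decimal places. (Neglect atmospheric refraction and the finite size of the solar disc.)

5.50 h

−tan φ tan δ = −(0.3096)(0.4183) = -0.1295; H_s = arccos(-0.1295) = 97.44°.
Sunrise is at 12 − H_s/15 = 12 − 6.496 = 5.504 h local solar time.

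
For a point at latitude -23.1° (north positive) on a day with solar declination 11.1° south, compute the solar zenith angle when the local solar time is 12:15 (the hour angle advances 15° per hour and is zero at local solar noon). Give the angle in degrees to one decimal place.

12.5°

Hour angle H = 15° × (12.25 − 12) = 3.75°.
cos θ_z = sin φ sin δ + cos φ cos δ cos H = (-0.3923)(-0.1925) + (0.9198)(0.9813)(0.9979) = 0.9762.
θ_z = arccos(0.9762) = 12.53°.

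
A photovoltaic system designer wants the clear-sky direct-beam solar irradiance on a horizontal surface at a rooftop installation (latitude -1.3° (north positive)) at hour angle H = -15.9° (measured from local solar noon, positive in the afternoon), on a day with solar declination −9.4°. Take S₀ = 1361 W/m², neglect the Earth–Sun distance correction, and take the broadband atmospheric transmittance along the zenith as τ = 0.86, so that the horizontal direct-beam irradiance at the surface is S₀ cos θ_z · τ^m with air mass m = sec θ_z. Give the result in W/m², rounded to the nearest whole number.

1106 W/m²

With φ = -1.3°, δ = -9.4°, H = -15.90°: sin φ sin δ = 0.0037, cos φ cos δ cos H = 0.9486, so cos θ_z = 0.9523.
Air mass m = 1/cos θ_z = 1/0.9523 = 1.050; τ^m = 0.86^1.050 = 0.8535.
Surface direct beam = 1361 × 0.9523 × 0.8535 = 1106.20 W/m².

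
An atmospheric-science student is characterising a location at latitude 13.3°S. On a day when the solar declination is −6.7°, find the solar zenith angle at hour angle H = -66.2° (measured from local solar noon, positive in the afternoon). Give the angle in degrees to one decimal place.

65.4°

With φ = -13.3°, δ = -6.7°, H = -66.20°: sin φ sin δ = 0.0268, cos φ cos δ cos H = 0.3900, so cos θ_z = 0.4168.
θ_z = arccos(0.4168) = 65.37°.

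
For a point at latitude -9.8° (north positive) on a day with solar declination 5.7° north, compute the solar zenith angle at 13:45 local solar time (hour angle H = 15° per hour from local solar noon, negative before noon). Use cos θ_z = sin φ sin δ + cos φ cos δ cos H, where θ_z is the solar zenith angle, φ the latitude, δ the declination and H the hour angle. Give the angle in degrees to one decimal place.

Hour angle H = 15° × (13.75 − 12) = 26.25°.
cos θ_z = sin φ sin δ + cos φ cos δ cos H = (-0.1702)(0.0993) + (0.9854)(0.9951)(0.8969) = 0.8626.
θ_z = arccos(0.8626) = 30.39°.

30.4°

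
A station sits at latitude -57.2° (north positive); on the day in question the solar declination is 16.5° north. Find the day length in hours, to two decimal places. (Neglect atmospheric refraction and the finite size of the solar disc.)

−tan φ tan δ = −(-1.5517)(0.2962) = 0.4596; H_s = arccos(0.4596) = 62.64°.
Day length = 2 H_s / 15° h⁻¹ = 125.28° / 15 = 8.352 h.

8.35 hours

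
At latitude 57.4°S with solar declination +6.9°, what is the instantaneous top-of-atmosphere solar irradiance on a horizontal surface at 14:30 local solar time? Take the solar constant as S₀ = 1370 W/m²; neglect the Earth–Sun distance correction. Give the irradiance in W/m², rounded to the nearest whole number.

Hour angle H = 15° × (14.5 − 12) = 37.50°.
With φ = -57.4°, δ = 6.9°, H = 37.50°: sin φ sin δ = -0.1012, cos φ cos δ cos H = 0.4243, so cos θ_z = 0.3231.
Top-of-atmosphere irradiance = S₀ cos θ_z = 1370 × 0.3231 = 442.65 W/m².

443 W/m²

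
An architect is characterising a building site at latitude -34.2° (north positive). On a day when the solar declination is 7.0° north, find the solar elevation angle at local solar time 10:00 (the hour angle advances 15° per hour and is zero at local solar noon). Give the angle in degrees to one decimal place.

Hour angle H = 15° × (10 − 12) = -30.00°.
cos θ_z = sin φ sin δ + cos φ cos δ cos H = (-0.5621)(0.1219) + (0.8271)(0.9925)(0.8660) = 0.6424.
θ_z = arccos(0.6424) = 50.03°, so the elevation is 90° − 50.03° = 39.97°.

40.0°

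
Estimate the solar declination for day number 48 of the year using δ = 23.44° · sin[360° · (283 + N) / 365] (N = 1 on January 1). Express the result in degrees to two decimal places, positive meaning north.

-12.95°

360 × (283 + 48) / 365 = 326.466°; sin(326.466°) = -0.5524.
δ = 23.44 × -0.5524 = -12.948° ≈ -12.95°.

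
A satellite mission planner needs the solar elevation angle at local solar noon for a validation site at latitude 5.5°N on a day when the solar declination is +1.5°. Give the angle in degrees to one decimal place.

86.0°

At local solar noon the hour angle is zero, so the elevation is 90° − |φ − δ| = 90° − |5.5° − (1.5°)| = 90° − 4.0° = 86.0°.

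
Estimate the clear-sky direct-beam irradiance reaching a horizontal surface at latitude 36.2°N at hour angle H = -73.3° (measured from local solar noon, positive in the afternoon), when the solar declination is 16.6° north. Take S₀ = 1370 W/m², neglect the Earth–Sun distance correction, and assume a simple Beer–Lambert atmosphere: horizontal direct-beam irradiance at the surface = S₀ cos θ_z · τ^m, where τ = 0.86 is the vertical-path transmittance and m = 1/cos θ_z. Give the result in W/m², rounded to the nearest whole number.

364 W/m²

cos θ_z = sin(36.2°) sin(16.6°) + cos(36.2°) cos(16.6°) cos(-73.30°) = 0.1687 + 0.2222 = 0.3909.
Air mass m = 1/cos θ_z = 1/0.3909 = 2.558; τ^m = 0.86^2.558 = 0.6799.
Surface direct beam = 1370 × 0.3909 × 0.6799 = 364.11 W/m².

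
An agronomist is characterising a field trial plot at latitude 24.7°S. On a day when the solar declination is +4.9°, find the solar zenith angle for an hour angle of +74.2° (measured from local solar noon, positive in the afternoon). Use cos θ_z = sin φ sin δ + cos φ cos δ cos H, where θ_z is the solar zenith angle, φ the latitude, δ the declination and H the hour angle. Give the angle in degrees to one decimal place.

cos θ_z = sin(-24.7°) sin(4.9°) + cos(-24.7°) cos(4.9°) cos(74.20°) = -0.0357 + 0.2465 = 0.2108.
θ_z = arccos(0.2108) = 77.83°.

77.8°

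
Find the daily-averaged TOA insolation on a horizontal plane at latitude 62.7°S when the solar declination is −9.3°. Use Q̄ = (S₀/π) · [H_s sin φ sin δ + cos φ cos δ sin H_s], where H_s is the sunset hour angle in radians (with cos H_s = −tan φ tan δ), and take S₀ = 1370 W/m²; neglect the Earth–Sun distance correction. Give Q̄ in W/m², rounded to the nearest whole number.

−tan φ tan δ = −(-1.9375)(-0.1638) = -0.3174; H_s = arccos(-0.3174) = 108.51°. In radians, H_s = 1.8939.
H_s sin φ sin δ = 1.8939 × -0.8886 × -0.1616 = 0.2720.
cos φ cos δ sin H_s = 0.4586 × 0.9869 × 0.9483 = 0.4292.
Q̄ = (1370/π) × (0.2720 + 0.4292) = 436.08 × 0.7012 = 305.78 W/m².

306 W/m²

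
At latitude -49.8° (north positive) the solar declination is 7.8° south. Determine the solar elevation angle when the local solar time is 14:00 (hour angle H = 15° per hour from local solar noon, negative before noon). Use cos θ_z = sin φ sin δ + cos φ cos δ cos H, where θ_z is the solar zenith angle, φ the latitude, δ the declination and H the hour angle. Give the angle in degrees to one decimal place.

41.1°

Hour angle H = 15° × (14 − 12) = 30.00°.
cos θ_z = sin(-49.8°) sin(-7.8°) + cos(-49.8°) cos(-7.8°) cos(30.00°) = 0.1037 + 0.5538 = 0.6575.
θ_z = arccos(0.6575) = 48.89°, so the elevation is 90° − 48.89° = 41.11°.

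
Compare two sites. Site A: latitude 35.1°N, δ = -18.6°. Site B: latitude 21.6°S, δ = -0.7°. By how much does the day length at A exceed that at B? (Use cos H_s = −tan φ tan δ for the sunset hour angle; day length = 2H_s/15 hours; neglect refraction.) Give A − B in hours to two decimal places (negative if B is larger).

A: H_s = arccos(−tan 35.1° · tan -18.6°) = 76.32°, so 2H_s/15 = 10.1760 h.
B: H_s = arccos(−tan -21.6° · tan -0.7°) = 90.28°, so 2H_s/15 = 12.0373 h.
A − B = 10.1760 − 12.0373 = -1.8613 h.

-1.86 h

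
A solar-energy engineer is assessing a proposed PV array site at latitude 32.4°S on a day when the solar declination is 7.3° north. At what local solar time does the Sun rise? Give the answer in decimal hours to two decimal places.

cos H_s = −tan(-32.4°) · tan(7.3°) = 0.0813, so H_s = arccos(0.0813) = 85.34°.
Sunrise is at 12 − H_s/15 = 12 − 5.689 = 6.311 h local solar time.

6.31 h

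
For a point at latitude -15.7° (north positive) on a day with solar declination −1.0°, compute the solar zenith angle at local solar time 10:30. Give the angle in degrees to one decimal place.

Hour angle H = 15° × (10.5 − 12) = -22.50°.
cos θ_z = sin(-15.7°) sin(-1.0°) + cos(-15.7°) cos(-1.0°) cos(-22.50°) = 0.0047 + 0.8893 = 0.8940.
θ_z = arccos(0.8940) = 26.62°.

26.6°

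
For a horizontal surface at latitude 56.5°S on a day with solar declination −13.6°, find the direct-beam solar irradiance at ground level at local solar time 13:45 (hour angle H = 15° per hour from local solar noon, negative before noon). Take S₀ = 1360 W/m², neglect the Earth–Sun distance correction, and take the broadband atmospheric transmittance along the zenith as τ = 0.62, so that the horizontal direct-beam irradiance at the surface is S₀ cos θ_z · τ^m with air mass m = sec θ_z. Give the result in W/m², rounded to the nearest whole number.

Hour angle H = 15° × (13.75 − 12) = 26.25°.
cos θ_z = sin φ sin δ + cos φ cos δ cos H = (-0.8339)(-0.2351) + (0.5519)(0.9720)(0.8969) = 0.6772.
Air mass m = 1/cos θ_z = 1/0.6772 = 1.477; τ^m = 0.62^1.477 = 0.4936.
Surface direct beam = 1360 × 0.6772 × 0.4936 = 454.60 W/m².

455 W/m²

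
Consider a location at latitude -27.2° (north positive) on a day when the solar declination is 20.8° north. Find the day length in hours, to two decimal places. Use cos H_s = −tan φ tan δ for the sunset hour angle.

10.50 hours

cos H_s = −tan(-27.2°) · tan(20.8°) = 0.1952, so H_s = arccos(0.1952) = 78.74°.
Day length = 2 H_s / 15° h⁻¹ = 157.48° / 15 = 10.499 h.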